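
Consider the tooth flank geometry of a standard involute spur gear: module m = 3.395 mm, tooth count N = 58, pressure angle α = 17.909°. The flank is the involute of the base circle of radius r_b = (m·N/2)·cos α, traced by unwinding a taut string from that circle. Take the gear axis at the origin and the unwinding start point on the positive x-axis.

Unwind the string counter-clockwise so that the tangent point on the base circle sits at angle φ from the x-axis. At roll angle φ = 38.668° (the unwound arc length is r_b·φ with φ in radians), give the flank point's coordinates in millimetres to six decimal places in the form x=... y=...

x=112.651032 y=9.169009

pitch radius r_p = m·N/2 = 3.395·58/2 = 98.455000
base radius r_b = r_p·cos α = 98.455000·cos 17.909° = 93.684473
roll angle φ = 38.668° = 0.67488392 rad
x = r_b·(cos φ + φ·sin φ) = 93.684473·(0.78077949 + 0.67488392·0.62480668) = 112.651032
y = r_b·(sin φ − φ·cos φ) = 93.684473·(0.62480668 − 0.67488392·0.78077949) = 9.169009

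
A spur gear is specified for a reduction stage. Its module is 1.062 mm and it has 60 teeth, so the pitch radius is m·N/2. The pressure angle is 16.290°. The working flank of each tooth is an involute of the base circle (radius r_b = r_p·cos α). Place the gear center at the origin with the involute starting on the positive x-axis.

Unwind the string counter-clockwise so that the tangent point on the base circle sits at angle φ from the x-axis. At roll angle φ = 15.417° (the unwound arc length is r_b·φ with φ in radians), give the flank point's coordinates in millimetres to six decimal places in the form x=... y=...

pitch radius r_p = m·N/2 = 1.062·60/2 = 31.860000
base radius r_b = r_p·cos α = 31.860000·cos 16.290° = 30.580957
roll angle φ = 15.417° = 0.26907741 rad
x = r_b·(cos φ + φ·sin φ) = 30.580957·(0.96401657 + 0.26907741·0.26584216) = 31.668070
y = r_b·(sin φ − φ·cos φ) = 30.580957·(0.26584216 − 0.26907741·0.96401657) = 0.197158

x=31.668070 y=0.197158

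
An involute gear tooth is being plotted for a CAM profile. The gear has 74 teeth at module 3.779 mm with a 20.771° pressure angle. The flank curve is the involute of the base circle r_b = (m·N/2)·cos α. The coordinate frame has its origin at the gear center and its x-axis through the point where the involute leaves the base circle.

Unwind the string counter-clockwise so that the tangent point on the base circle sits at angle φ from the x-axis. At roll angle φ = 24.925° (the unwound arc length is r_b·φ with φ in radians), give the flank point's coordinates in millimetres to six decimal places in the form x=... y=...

x=142.526618 y=3.520204

pitch radius r_p = m·N/2 = 3.779·74/2 = 139.823000
base radius r_b = r_p·cos α = 139.823000·cos 20.771° = 130.735245
roll angle φ = 24.925° = 0.43502332 rad
x = r_b·(cos φ + φ·sin φ) = 130.735245·(0.90686022 + 0.43502332·0.42143155) = 142.526618
y = r_b·(sin φ − φ·cos φ) = 130.735245·(0.42143155 − 0.43502332·0.90686022) = 3.520204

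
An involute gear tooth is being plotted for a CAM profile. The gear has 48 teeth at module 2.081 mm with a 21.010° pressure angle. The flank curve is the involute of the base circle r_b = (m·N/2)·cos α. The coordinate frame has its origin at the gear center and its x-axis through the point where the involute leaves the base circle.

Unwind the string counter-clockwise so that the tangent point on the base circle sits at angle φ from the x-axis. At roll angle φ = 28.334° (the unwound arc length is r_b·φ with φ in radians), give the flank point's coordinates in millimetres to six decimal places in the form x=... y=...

pitch radius r_p = m·N/2 = 2.081·48/2 = 49.944000
base radius r_b = r_p·cos α = 49.944000·cos 21.010° = 46.623616
roll angle φ = 28.334° = 0.49452159 rad
x = r_b·(cos φ + φ·sin φ) = 46.623616·(0.88019587 + 0.49452159·0.47461061) = 51.980719
y = r_b·(sin φ − φ·cos φ) = 46.623616·(0.47461061 − 0.49452159·0.88019587) = 1.833928

x=51.980719 y=1.833928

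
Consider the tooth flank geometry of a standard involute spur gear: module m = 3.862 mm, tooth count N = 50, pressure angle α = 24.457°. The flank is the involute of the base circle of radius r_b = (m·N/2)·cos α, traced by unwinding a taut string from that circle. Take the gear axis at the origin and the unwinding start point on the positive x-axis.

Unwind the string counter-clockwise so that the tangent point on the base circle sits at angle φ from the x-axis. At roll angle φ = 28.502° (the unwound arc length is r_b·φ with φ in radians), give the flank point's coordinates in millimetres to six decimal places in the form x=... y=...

pitch radius r_p = m·N/2 = 3.862·50/2 = 96.550000
base radius r_b = r_p·cos α = 96.550000·cos 24.457° = 87.886785
roll angle φ = 28.502° = 0.49745374 rad
x = r_b·(cos φ + φ·sin φ) = 87.886785·(0.87880046 + 0.49745374·0.47718944) = 98.097482
y = r_b·(sin φ − φ·cos φ) = 87.886785·(0.47718944 − 0.49745374·0.87880046) = 3.517832

x=98.097482 y=3.517832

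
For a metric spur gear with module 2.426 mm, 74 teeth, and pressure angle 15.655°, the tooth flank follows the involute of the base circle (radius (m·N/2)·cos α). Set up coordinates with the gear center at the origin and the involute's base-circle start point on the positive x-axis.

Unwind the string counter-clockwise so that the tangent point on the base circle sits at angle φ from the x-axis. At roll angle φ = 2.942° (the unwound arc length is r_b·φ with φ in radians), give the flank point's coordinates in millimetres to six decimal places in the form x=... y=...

pitch radius r_p = m·N/2 = 2.426·74/2 = 89.762000
base radius r_b = r_p·cos α = 89.762000·cos 15.655° = 86.432187
roll angle φ = 2.942° = 0.05134759 rad
x = r_b·(cos φ + φ·sin φ) = 86.432187·(0.99868200 + 0.05134759·0.05132503) = 86.546054
y = r_b·(sin φ − φ·cos φ) = 86.432187·(0.05132503 − 0.05134759·0.99868200) = 0.003899

x=86.546054 y=0.003899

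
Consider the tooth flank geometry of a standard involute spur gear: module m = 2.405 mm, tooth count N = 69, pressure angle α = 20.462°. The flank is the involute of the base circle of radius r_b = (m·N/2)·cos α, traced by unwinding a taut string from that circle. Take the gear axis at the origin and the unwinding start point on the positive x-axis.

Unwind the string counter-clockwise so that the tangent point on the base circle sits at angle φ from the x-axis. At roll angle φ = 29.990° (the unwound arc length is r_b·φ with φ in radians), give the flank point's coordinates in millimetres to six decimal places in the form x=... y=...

pitch radius r_p = m·N/2 = 2.405·69/2 = 82.972500
base radius r_b = r_p·cos α = 82.972500·cos 20.462° = 77.737288
roll angle φ = 29.990° = 0.52342424 rad
x = r_b·(cos φ + φ·sin φ) = 77.737288·(0.86611266 + 0.52342424·0.49984884) = 87.667889
y = r_b·(sin φ − φ·cos φ) = 77.737288·(0.49984884 − 0.52342424·0.86611266) = 3.615132

x=87.667889 y=3.615132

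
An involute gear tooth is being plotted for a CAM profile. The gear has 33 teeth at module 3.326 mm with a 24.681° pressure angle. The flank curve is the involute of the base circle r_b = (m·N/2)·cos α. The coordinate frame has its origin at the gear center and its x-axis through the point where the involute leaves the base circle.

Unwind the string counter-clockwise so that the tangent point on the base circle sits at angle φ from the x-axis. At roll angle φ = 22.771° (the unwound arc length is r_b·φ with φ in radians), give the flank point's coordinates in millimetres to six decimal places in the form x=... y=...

x=53.649606 y=1.027030

pitch radius r_p = m·N/2 = 3.326·33/2 = 54.879000
base radius r_b = r_p·cos α = 54.879000·cos 24.681° = 49.865622
roll angle φ = 22.771° = 0.39742892 rad
x = r_b·(cos φ + φ·sin φ) = 49.865622·(0.92205917 + 0.39742892·0.38704894) = 53.649606
y = r_b·(sin φ − φ·cos φ) = 49.865622·(0.38704894 − 0.39742892·0.92205917) = 1.027030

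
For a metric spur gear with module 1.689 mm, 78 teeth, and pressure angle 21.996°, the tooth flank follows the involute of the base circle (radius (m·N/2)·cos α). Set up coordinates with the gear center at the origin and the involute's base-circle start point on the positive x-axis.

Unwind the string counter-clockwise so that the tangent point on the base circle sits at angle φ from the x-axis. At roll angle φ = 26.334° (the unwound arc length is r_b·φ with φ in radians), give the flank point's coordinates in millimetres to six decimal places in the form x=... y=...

pitch radius r_p = m·N/2 = 1.689·78/2 = 65.871000
base radius r_b = r_p·cos α = 65.871000·cos 21.996° = 61.076250
roll angle φ = 26.334° = 0.45961501 rad
x = r_b·(cos φ + φ·sin φ) = 61.076250·(0.89622335 + 0.45961501·0.44360310) = 67.190593
y = r_b·(sin φ − φ·cos φ) = 61.076250·(0.44360310 − 0.45961501·0.89622335) = 1.935225

x=67.190593 y=1.935225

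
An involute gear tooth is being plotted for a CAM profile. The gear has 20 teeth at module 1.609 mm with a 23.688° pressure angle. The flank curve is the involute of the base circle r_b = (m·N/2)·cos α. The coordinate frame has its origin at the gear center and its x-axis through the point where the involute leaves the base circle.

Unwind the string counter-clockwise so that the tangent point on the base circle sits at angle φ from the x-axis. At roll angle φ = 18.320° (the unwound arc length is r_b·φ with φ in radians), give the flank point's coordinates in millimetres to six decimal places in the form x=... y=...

x=15.468418 y=0.158918

pitch radius r_p = m·N/2 = 1.609·20/2 = 16.090000
base radius r_b = r_p·cos α = 16.090000·cos 23.688° = 14.734365
roll angle φ = 18.320° = 0.31974432 rad
x = r_b·(cos φ + φ·sin φ) = 14.734365·(0.94931582 + 0.31974432·0.31432385) = 15.468418
y = r_b·(sin φ − φ·cos φ) = 14.734365·(0.31432385 − 0.31974432·0.94931582) = 0.158918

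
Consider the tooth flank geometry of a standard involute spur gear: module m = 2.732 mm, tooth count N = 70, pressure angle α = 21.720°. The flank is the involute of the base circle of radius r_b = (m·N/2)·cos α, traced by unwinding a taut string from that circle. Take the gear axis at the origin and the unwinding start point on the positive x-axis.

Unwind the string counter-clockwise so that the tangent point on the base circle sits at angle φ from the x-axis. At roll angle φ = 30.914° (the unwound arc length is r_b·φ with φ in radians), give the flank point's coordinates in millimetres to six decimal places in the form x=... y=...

pitch radius r_p = m·N/2 = 2.732·70/2 = 95.620000
base radius r_b = r_p·cos α = 95.620000·cos 21.720° = 88.831310
roll angle φ = 30.914° = 0.53955108 rad
x = r_b·(cos φ + φ·sin φ) = 88.831310·(0.85793940 + 0.53955108·0.51375090) = 100.835463
y = r_b·(sin φ − φ·cos φ) = 88.831310·(0.51375090 − 0.53955108·0.85793940) = 4.516963

x=100.835463 y=4.516963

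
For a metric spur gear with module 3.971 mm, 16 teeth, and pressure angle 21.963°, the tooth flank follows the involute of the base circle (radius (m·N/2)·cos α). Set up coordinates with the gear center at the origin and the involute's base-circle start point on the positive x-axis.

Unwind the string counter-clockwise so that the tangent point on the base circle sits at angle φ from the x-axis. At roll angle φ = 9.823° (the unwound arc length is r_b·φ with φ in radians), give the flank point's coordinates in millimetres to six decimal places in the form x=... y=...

x=29.892273 y=0.049344

pitch radius r_p = m·N/2 = 3.971·16/2 = 31.768000
base radius r_b = r_p·cos α = 31.768000·cos 21.963° = 29.462456
roll angle φ = 9.823° = 0.17144369 rad
x = r_b·(cos φ + φ·sin φ) = 29.462456·(0.98533949 + 0.17144369·0.17060505) = 29.892273
y = r_b·(sin φ − φ·cos φ) = 29.462456·(0.17060505 − 0.17144369·0.98533949) = 0.049344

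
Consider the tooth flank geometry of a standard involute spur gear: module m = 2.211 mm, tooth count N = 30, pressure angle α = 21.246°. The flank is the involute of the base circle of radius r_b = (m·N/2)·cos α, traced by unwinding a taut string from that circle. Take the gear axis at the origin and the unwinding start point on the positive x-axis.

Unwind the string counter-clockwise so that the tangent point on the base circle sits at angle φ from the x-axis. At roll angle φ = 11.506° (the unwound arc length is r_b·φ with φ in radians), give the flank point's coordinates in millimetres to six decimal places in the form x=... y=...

pitch radius r_p = m·N/2 = 2.211·30/2 = 33.165000
base radius r_b = r_p·cos α = 33.165000·cos 21.246° = 30.910880
roll angle φ = 11.506° = 0.20081758 rad
x = r_b·(cos φ + φ·sin φ) = 30.910880·(0.97990382 + 0.20081758·0.19947055) = 31.527893
y = r_b·(sin φ − φ·cos φ) = 30.910880·(0.19947055 − 0.20081758·0.97990382) = 0.083108

x=31.527893 y=0.083108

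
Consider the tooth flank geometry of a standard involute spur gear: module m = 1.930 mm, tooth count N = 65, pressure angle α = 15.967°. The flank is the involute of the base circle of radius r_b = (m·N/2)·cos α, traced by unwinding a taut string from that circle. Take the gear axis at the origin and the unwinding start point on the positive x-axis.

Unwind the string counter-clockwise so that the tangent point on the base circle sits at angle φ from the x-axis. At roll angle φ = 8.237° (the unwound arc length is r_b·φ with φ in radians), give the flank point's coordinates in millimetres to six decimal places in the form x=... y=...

x=60.925056 y=0.059604

pitch radius r_p = m·N/2 = 1.930·65/2 = 62.725000
base radius r_b = r_p·cos α = 62.725000·cos 15.967° = 60.305088
roll angle φ = 8.237° = 0.14376277 rad
x = r_b·(cos φ + φ·sin φ) = 60.305088·(0.98968392 + 0.14376277·0.14326807) = 60.925056
y = r_b·(sin φ − φ·cos φ) = 60.305088·(0.14326807 − 0.14376277·0.98968392) = 0.059604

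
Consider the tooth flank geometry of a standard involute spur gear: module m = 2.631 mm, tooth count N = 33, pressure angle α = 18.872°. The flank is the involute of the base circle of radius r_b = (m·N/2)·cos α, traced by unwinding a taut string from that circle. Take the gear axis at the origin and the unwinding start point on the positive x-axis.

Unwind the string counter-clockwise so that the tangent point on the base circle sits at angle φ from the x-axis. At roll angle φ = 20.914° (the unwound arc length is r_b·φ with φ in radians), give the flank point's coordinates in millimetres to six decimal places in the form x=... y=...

x=43.723941 y=0.657101

pitch radius r_p = m·N/2 = 2.631·33/2 = 43.411500
base radius r_b = r_p·cos α = 43.411500·cos 18.872° = 41.077852
roll angle φ = 20.914° = 0.36501816 rad
x = r_b·(cos φ + φ·sin φ) = 41.077852·(0.93411728 + 0.36501816·0.35696626) = 43.723941
y = r_b·(sin φ − φ·cos φ) = 41.077852·(0.35696626 − 0.36501816·0.93411728) = 0.657101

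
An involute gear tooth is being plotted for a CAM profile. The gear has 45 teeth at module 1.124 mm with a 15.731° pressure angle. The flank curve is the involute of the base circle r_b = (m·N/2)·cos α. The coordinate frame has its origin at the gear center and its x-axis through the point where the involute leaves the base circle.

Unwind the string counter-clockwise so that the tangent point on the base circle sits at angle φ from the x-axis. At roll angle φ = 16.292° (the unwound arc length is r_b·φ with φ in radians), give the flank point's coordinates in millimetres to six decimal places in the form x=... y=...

pitch radius r_p = m·N/2 = 1.124·45/2 = 25.290000
base radius r_b = r_p·cos α = 25.290000·cos 15.731° = 24.342768
roll angle φ = 16.292° = 0.28434904 rad
x = r_b·(cos φ + φ·sin φ) = 24.342768·(0.95984447 + 0.28434904·0.28053269) = 25.307074
y = r_b·(sin φ − φ·cos φ) = 24.342768·(0.28053269 − 0.28434904·0.95984447) = 0.185050

x=25.307074 y=0.185050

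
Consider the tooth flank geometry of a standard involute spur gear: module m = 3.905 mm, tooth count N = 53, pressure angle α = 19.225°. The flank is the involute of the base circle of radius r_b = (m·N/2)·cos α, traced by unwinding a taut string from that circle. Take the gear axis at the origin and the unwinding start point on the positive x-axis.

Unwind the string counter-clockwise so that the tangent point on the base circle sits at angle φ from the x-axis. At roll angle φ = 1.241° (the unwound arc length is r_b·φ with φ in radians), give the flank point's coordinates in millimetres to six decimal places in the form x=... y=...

x=97.734486 y=0.000331

pitch radius r_p = m·N/2 = 3.905·53/2 = 103.482500
base radius r_b = r_p·cos α = 103.482500·cos 19.225° = 97.711569
roll angle φ = 1.241° = 0.02165954 rad
x = r_b·(cos φ + φ·sin φ) = 97.711569·(0.99976544 + 0.02165954·0.02165784) = 97.734486
y = r_b·(sin φ − φ·cos φ) = 97.711569·(0.02165784 − 0.02165954·0.99976544) = 0.000331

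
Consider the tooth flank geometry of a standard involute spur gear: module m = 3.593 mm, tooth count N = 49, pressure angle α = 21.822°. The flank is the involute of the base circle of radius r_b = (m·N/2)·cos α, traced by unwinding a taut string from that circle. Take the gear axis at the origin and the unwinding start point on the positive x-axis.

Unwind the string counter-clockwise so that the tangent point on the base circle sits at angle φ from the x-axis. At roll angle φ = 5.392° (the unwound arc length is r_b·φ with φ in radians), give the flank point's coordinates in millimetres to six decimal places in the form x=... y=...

x=82.081728 y=0.022683

pitch radius r_p = m·N/2 = 3.593·49/2 = 88.028500
base radius r_b = r_p·cos α = 88.028500·cos 21.822° = 81.720656
roll angle φ = 5.392° = 0.09410815 rad
x = r_b·(cos φ + φ·sin φ) = 81.720656·(0.99557509 + 0.09410815·0.09396931) = 82.081728
y = r_b·(sin φ − φ·cos φ) = 81.720656·(0.09396931 − 0.09410815·0.99557509) = 0.022683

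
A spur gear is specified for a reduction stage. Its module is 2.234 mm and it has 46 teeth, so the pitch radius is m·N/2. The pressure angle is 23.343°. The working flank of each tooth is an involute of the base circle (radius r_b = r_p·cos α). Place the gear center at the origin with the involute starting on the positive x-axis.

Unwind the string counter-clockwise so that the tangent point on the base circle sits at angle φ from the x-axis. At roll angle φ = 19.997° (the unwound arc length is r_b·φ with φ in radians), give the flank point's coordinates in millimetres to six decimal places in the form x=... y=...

x=49.962722 y=0.660435

pitch radius r_p = m·N/2 = 2.234·46/2 = 51.382000
base radius r_b = r_p·cos α = 51.382000·cos 23.343° = 47.176346
roll angle φ = 19.997° = 0.34901349 rad
x = r_b·(cos φ + φ·sin φ) = 47.176346·(0.93971053 + 0.34901349·0.34197094) = 49.962722
y = r_b·(sin φ − φ·cos φ) = 47.176346·(0.34197094 − 0.34901349·0.93971053) = 0.660435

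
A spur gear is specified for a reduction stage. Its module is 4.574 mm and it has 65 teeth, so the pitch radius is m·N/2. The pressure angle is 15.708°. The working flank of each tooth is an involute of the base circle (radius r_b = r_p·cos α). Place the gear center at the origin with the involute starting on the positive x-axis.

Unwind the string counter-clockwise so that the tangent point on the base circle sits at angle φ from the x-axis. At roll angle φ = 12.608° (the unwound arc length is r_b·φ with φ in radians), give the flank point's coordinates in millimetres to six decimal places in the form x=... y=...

pitch radius r_p = m·N/2 = 4.574·65/2 = 148.655000
base radius r_b = r_p·cos α = 148.655000·cos 15.708° = 143.103324
roll angle φ = 12.608° = 0.22005111 rad
x = r_b·(cos φ + φ·sin φ) = 143.103324·(0.97588629 + 0.22005111·0.21827950) = 146.526204
y = r_b·(sin φ − φ·cos φ) = 143.103324·(0.21827950 − 0.22005111·0.97588629) = 0.505819

x=146.526204 y=0.505819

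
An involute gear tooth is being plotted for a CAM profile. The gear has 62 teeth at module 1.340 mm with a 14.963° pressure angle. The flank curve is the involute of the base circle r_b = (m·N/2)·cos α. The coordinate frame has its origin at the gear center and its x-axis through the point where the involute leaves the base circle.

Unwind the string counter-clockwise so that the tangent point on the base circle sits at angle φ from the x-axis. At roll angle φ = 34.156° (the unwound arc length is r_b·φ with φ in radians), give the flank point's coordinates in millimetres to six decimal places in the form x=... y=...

pitch radius r_p = m·N/2 = 1.340·62/2 = 41.540000
base radius r_b = r_p·cos α = 41.540000·cos 14.963° = 40.131493
roll angle φ = 34.156° = 0.59613466 rad
x = r_b·(cos φ + φ·sin φ) = 40.131493·(0.82751198 + 0.59613466·0.56144806) = 46.641248
y = r_b·(sin φ − φ·cos φ) = 40.131493·(0.56144806 − 0.59613466·0.82751198) = 2.734539

x=46.641248 y=2.734539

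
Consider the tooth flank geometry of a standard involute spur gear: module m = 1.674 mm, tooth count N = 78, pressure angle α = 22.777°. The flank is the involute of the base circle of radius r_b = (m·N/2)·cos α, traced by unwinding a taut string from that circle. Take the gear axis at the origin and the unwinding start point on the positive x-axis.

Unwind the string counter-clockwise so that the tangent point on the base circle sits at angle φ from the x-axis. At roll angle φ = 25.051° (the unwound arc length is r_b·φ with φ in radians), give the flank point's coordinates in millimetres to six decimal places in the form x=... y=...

x=65.676382 y=1.645208

pitch radius r_p = m·N/2 = 1.674·78/2 = 65.286000
base radius r_b = r_p·cos α = 65.286000·cos 22.777° = 60.194909
roll angle φ = 25.051° = 0.43722243 rad
x = r_b·(cos φ + φ·sin φ) = 60.194909·(0.90593125 + 0.43722243·0.42342482) = 65.676382
y = r_b·(sin φ − φ·cos φ) = 60.194909·(0.42342482 − 0.43722243·0.90593125) = 1.645208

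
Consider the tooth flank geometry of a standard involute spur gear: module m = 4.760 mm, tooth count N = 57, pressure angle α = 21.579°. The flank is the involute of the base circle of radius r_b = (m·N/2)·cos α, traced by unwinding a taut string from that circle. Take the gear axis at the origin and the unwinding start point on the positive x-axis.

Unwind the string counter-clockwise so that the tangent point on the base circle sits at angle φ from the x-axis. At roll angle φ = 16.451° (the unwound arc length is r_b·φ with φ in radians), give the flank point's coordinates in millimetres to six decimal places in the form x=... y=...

pitch radius r_p = m·N/2 = 4.760·57/2 = 135.660000
base radius r_b = r_p·cos α = 135.660000·cos 21.579° = 126.151773
roll angle φ = 16.451° = 0.28712412 rad
x = r_b·(cos φ + φ·sin φ) = 126.151773·(0.95906228 + 0.28712412·0.28319525) = 131.245083
y = r_b·(sin φ − φ·cos φ) = 126.151773·(0.28319525 − 0.28712412·0.95906228) = 0.987180

x=131.245083 y=0.987180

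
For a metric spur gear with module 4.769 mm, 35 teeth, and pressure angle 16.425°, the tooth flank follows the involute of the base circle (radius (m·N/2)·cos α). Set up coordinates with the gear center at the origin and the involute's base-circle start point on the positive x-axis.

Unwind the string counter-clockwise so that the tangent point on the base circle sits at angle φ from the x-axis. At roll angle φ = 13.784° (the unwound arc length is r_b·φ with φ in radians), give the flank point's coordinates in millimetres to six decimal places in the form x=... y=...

pitch radius r_p = m·N/2 = 4.769·35/2 = 83.457500
base radius r_b = r_p·cos α = 83.457500·cos 16.425° = 80.051657
roll angle φ = 13.784° = 0.24057618 rad
x = r_b·(cos φ + φ·sin φ) = 80.051657·(0.97120085 + 0.24057618·0.23826226) = 82.334816
y = r_b·(sin φ − φ·cos φ) = 80.051657·(0.23826226 − 0.24057618·0.97120085) = 0.369395

x=82.334816 y=0.369395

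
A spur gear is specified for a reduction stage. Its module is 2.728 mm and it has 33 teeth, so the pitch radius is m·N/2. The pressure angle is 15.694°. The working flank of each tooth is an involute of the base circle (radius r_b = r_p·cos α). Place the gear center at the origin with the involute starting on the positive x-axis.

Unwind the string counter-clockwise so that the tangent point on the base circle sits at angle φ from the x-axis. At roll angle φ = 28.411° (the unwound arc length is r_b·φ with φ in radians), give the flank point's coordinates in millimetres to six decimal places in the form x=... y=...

x=48.338448 y=1.718234

pitch radius r_p = m·N/2 = 2.728·33/2 = 45.012000
base radius r_b = r_p·cos α = 45.012000·cos 15.694° = 43.333956
roll angle φ = 28.411° = 0.49586549 rad
x = r_b·(cos φ + φ·sin φ) = 43.333956·(0.87955724 + 0.49586549·0.47579308) = 48.338448
y = r_b·(sin φ − φ·cos φ) = 43.333956·(0.47579308 − 0.49586549·0.87955724) = 1.718234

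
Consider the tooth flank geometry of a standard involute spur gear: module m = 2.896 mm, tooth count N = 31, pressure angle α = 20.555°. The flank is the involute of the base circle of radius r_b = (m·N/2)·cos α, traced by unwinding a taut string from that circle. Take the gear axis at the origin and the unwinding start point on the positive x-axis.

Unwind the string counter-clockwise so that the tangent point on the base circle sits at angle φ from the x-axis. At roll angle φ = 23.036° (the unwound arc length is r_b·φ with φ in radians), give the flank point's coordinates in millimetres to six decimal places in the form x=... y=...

x=45.291219 y=0.895895

pitch radius r_p = m·N/2 = 2.896·31/2 = 44.888000
base radius r_b = r_p·cos α = 44.888000·cos 20.555° = 42.030232
roll angle φ = 23.036° = 0.40205405 rad
x = r_b·(cos φ + φ·sin φ) = 42.030232·(0.92025917 + 0.40205405·0.39130942) = 45.291219
y = r_b·(sin φ − φ·cos φ) = 42.030232·(0.39130942 − 0.40205405·0.92025917) = 0.895895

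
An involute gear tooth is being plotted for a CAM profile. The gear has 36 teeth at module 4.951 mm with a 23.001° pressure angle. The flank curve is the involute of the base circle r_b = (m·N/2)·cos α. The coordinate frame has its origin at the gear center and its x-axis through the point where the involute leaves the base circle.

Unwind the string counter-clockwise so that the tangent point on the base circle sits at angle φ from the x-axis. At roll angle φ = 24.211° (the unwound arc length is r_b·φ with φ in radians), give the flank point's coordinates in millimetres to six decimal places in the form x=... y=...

pitch radius r_p = m·N/2 = 4.951·36/2 = 89.118000
base radius r_b = r_p·cos α = 89.118000·cos 23.001° = 82.032944
roll angle φ = 24.211° = 0.42256167 rad
x = r_b·(cos φ + φ·sin φ) = 82.032944·(0.91204140 + 0.42256167·0.41009814) = 89.033074
y = r_b·(sin φ − φ·cos φ) = 82.032944·(0.41009814 − 0.42256167·0.91204140) = 2.026575

x=89.033074 y=2.026575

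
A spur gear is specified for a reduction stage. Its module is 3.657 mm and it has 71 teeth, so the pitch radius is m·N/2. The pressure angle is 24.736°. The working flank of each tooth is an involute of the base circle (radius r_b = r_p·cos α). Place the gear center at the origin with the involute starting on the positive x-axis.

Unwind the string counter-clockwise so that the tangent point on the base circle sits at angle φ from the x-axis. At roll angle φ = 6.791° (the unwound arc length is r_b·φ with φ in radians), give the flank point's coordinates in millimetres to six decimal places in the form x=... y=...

x=118.736922 y=0.065352

pitch radius r_p = m·N/2 = 3.657·71/2 = 129.823500
base radius r_b = r_p·cos α = 129.823500·cos 24.736° = 117.911602
roll angle φ = 6.791° = 0.11852531 rad
x = r_b·(cos φ + φ·sin φ) = 117.911602·(0.99298409 + 0.11852531·0.11824799) = 118.736922
y = r_b·(sin φ − φ·cos φ) = 117.911602·(0.11824799 − 0.11852531·0.99298409) = 0.065352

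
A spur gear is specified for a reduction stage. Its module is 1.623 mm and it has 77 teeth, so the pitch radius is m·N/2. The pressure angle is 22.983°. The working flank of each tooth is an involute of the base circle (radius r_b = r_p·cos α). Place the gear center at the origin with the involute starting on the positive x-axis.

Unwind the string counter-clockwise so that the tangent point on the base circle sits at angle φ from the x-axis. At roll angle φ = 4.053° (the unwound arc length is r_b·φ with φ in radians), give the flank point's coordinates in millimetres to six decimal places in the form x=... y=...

x=57.669193 y=0.006784

pitch radius r_p = m·N/2 = 1.623·77/2 = 62.485500
base radius r_b = r_p·cos α = 62.485500·cos 22.983° = 57.525448
roll angle φ = 4.053° = 0.07073819 rad
x = r_b·(cos φ + φ·sin φ) = 57.525448·(0.99749910 + 0.07073819·0.07067921) = 57.669193
y = r_b·(sin φ − φ·cos φ) = 57.525448·(0.07067921 − 0.07073819·0.99749910) = 0.006784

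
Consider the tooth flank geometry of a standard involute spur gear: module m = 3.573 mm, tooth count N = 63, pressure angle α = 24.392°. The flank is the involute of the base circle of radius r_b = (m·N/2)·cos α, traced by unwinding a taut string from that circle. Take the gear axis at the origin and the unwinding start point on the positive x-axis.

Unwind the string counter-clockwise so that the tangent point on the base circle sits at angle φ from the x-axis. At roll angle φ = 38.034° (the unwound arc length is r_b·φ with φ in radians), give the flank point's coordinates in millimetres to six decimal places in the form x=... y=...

pitch radius r_p = m·N/2 = 3.573·63/2 = 112.549500
base radius r_b = r_p·cos α = 112.549500·cos 24.392° = 102.503482
roll angle φ = 38.034° = 0.66381853 rad
x = r_b·(cos φ + φ·sin φ) = 102.503482·(0.78764527 + 0.66381853·0.61612898) = 122.660085
y = r_b·(sin φ − φ·cos φ) = 102.503482·(0.61612898 − 0.66381853·0.78764527) = 9.561059

x=122.660085 y=9.561059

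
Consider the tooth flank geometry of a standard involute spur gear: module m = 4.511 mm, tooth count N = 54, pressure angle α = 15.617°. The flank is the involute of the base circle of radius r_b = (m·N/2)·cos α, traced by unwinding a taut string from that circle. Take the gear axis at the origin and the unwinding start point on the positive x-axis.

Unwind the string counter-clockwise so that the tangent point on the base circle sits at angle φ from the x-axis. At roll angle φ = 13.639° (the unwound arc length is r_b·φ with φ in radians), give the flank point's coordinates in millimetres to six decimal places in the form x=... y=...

pitch radius r_p = m·N/2 = 4.511·54/2 = 121.797000
base radius r_b = r_p·cos α = 121.797000·cos 15.617° = 117.300588
roll angle φ = 13.639° = 0.23804546 rad
x = r_b·(cos φ + φ·sin φ) = 117.300588·(0.97180072 + 0.23804546·0.23580365) = 120.577111
y = r_b·(sin φ − φ·cos φ) = 117.300588·(0.23580365 − 0.23804546·0.97180072) = 0.524440

x=120.577111 y=0.524440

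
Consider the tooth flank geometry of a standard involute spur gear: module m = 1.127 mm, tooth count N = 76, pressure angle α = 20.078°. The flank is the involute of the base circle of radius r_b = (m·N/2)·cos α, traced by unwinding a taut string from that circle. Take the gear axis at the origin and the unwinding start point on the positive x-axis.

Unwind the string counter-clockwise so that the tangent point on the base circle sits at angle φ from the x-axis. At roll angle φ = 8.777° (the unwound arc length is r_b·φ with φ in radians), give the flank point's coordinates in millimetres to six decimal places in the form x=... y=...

x=40.692482 y=0.048085

pitch radius r_p = m·N/2 = 1.127·76/2 = 42.826000
base radius r_b = r_p·cos α = 42.826000·cos 20.078° = 40.223299
roll angle φ = 8.777° = 0.15318755 rad
x = r_b·(cos φ + φ·sin φ) = 40.223299·(0.98828971 + 0.15318755·0.15258912) = 40.692482
y = r_b·(sin φ − φ·cos φ) = 40.223299·(0.15258912 − 0.15318755·0.98828971) = 0.048085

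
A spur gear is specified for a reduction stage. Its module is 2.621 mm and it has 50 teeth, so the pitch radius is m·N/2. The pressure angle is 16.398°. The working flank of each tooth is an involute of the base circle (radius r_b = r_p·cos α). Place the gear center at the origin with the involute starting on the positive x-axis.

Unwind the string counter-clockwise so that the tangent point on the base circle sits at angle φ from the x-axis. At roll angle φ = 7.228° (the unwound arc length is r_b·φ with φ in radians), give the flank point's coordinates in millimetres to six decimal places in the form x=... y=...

pitch radius r_p = m·N/2 = 2.621·50/2 = 65.525000
base radius r_b = r_p·cos α = 65.525000·cos 16.398° = 62.859694
roll angle φ = 7.228° = 0.12615240 rad
x = r_b·(cos φ + φ·sin φ) = 62.859694·(0.99205333 + 0.12615240·0.12581806) = 63.357894
y = r_b·(sin φ − φ·cos φ) = 62.859694·(0.12581806 − 0.12615240·0.99205333) = 0.042000

x=63.357894 y=0.042000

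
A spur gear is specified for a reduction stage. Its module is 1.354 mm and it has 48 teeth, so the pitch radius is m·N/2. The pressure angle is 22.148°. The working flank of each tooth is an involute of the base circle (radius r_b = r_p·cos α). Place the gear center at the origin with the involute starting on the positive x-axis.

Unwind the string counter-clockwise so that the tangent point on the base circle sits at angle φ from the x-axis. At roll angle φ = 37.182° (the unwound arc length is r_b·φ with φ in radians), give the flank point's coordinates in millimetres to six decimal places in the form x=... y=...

pitch radius r_p = m·N/2 = 1.354·48/2 = 32.496000
base radius r_b = r_p·cos α = 32.496000·cos 22.148° = 30.098222
roll angle φ = 37.182° = 0.64894832 rad
x = r_b·(cos φ + φ·sin φ) = 30.098222·(0.79671982 + 0.64894832·0.60434885) = 35.784106
y = r_b·(sin φ − φ·cos φ) = 30.098222·(0.60434885 − 0.64894832·0.79671982) = 2.628142

x=35.784106 y=2.628142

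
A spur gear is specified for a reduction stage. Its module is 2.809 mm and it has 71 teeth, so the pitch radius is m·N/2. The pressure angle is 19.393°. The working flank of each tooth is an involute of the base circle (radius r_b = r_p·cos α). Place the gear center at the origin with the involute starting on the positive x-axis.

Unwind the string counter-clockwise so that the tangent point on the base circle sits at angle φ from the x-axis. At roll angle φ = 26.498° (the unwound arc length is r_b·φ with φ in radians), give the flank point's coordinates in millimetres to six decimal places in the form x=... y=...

pitch radius r_p = m·N/2 = 2.809·71/2 = 99.719500
base radius r_b = r_p·cos α = 99.719500·cos 19.393° = 94.061738
roll angle φ = 26.498° = 0.46247735 rad
x = r_b·(cos φ + φ·sin φ) = 94.061738·(0.89494994 + 0.46247735·0.44616657) = 103.589427
y = r_b·(sin φ − φ·cos φ) = 94.061738·(0.44616657 − 0.46247735·0.89494994) = 3.035608

x=103.589427 y=3.035608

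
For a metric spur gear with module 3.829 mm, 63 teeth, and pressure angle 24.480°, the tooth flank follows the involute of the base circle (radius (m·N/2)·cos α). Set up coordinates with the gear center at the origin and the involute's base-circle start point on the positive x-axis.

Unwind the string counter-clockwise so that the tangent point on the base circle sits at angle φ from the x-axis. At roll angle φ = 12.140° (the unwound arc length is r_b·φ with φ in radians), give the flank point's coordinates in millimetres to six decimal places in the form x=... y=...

x=112.207533 y=0.346500

pitch radius r_p = m·N/2 = 3.829·63/2 = 120.613500
base radius r_b = r_p·cos α = 120.613500·cos 24.480° = 109.771066
roll angle φ = 12.140° = 0.21188297 rad
x = r_b·(cos φ + φ·sin φ) = 109.771066·(0.97763666 + 0.21188297·0.21030113) = 112.207533
y = r_b·(sin φ − φ·cos φ) = 109.771066·(0.21030113 − 0.21188297·0.97763666) = 0.346500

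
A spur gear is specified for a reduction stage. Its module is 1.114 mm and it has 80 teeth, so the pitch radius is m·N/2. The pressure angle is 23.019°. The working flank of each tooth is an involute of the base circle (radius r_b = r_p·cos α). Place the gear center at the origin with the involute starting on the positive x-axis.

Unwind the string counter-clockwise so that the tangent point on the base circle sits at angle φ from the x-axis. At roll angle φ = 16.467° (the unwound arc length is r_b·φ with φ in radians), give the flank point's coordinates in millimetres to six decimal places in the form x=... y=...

x=42.670910 y=0.321864

pitch radius r_p = m·N/2 = 1.114·80/2 = 44.560000
base radius r_b = r_p·cos α = 44.560000·cos 23.019° = 41.011920
roll angle φ = 16.467° = 0.28740337 rad
x = r_b·(cos φ + φ·sin φ) = 41.011920·(0.95898316 + 0.28740337·0.28346306) = 42.670910
y = r_b·(sin φ − φ·cos φ) = 41.011920·(0.28346306 − 0.28740337·0.95898316) = 0.321864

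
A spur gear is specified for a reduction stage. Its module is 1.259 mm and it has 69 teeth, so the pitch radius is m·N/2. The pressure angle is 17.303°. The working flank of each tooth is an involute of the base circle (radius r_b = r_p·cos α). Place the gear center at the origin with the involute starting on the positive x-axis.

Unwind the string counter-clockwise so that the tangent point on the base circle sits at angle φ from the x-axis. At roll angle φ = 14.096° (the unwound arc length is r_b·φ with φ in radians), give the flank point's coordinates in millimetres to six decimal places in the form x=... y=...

x=42.705924 y=0.204597

pitch radius r_p = m·N/2 = 1.259·69/2 = 43.435500
base radius r_b = r_p·cos α = 43.435500·cos 17.303° = 41.469836
roll angle φ = 14.096° = 0.24602161 rad
x = r_b·(cos φ + φ·sin φ) = 41.469836·(0.96988902 + 0.24602161·0.24354730) = 42.705924
y = r_b·(sin φ − φ·cos φ) = 41.469836·(0.24354730 − 0.24602161·0.96988902) = 0.204597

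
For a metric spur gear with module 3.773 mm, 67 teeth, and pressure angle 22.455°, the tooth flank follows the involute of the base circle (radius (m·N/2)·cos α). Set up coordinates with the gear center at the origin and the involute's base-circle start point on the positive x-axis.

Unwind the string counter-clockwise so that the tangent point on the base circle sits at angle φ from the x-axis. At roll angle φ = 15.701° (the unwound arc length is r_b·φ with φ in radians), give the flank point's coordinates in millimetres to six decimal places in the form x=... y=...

pitch radius r_p = m·N/2 = 3.773·67/2 = 126.395500
base radius r_b = r_p·cos α = 126.395500·cos 22.455° = 116.812169
roll angle φ = 15.701° = 0.27403415 rad
x = r_b·(cos φ + φ·sin φ) = 116.812169·(0.96268702 + 0.27403415·0.27061725) = 121.116159
y = r_b·(sin φ − φ·cos φ) = 116.812169·(0.27061725 − 0.27403415·0.96268702) = 0.795273

x=121.116159 y=0.795273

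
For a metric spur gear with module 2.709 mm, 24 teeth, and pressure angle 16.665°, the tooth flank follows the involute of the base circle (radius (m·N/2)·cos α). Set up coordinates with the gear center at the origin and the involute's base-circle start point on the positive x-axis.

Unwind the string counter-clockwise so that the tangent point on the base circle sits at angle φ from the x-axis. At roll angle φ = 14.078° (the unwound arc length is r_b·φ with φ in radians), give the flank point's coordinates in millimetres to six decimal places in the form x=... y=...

x=32.068526 y=0.153061

pitch radius r_p = m·N/2 = 2.709·24/2 = 32.508000
base radius r_b = r_p·cos α = 32.508000·cos 16.665° = 31.142594
roll angle φ = 14.078° = 0.24570745 rad
x = r_b·(cos φ + φ·sin φ) = 31.142594·(0.96996549 + 0.24570745·0.24324259) = 32.068526
y = r_b·(sin φ − φ·cos φ) = 31.142594·(0.24324259 − 0.24570745·0.96996549) = 0.153061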